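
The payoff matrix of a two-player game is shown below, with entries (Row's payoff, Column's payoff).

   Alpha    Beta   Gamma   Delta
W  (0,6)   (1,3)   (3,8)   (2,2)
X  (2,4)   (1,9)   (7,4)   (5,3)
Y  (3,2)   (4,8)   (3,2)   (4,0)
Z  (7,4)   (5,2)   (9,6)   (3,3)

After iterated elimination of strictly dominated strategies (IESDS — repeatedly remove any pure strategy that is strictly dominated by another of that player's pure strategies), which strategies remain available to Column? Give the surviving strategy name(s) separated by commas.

Row's strategy W is strictly dominated by Z (Alpha: 7>0, Beta: 5>1, Gamma: 9>3, Delta: 3>2) and is removed.
For Column, Alpha strictly dominates Delta on the remaining rows (X: 4>3, Y: 2>0, Z: 4>3); eliminate Delta.
Row X is eliminated: Z beats it against every remaining column (Alpha: 7>2, Beta: 5>1, Gamma: 9>7).
Row Y is eliminated: Z beats it against every remaining column (Alpha: 7>3, Beta: 5>4, Gamma: 9>3).
Column's strategy Alpha is strictly dominated by Gamma (Z: 6>4) and is removed.
For Column, Gamma strictly dominates Beta on the remaining rows (Z: 6>2); eliminate Beta.
Among the remaining strategies, none is strictly dominated by another pure strategy of the same player, so the elimination stops.
Surviving strategies — Row: {Z}; Column: {Gamma}.

Gamma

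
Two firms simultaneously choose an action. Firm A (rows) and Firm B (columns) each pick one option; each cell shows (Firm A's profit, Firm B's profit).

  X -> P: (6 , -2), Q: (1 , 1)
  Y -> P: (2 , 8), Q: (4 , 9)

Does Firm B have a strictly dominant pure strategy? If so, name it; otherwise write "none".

Q vs P: X: 1>-2, Y: 9>8.
Q strictly beats every other strategy against every opponent action, so it is strictly dominant.

Q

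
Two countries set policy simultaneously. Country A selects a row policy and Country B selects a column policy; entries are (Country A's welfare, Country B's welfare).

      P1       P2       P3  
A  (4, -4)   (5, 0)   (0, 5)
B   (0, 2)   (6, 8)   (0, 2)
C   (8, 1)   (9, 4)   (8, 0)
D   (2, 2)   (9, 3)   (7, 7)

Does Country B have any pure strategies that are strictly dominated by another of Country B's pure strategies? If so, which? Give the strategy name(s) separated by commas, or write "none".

P1: dominated, since P2 does at least as well everywhere (A: 0>-4, B: 8>2, C: 4>1, D: 3>2).
Nothing dominates P2: P1 at A (0>-4); P3 at B (8>2).
P3 is not dominated — it holds its own against P1 at A (5>-4); P2 at A (5>0).

P1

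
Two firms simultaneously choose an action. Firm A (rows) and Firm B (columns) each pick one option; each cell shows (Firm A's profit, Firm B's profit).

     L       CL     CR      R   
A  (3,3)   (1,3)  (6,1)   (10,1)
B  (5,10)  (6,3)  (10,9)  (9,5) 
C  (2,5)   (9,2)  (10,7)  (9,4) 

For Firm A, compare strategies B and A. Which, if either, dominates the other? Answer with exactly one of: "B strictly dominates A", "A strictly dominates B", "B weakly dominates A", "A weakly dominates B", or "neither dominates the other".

neither dominates the other

Compare B to A across every action of Firm B: L: 5>3, CL: 6>1, CR: 10>6, R: 9<10.
B does better at L, CL, CR but worse at R; neither strategy dominates the other.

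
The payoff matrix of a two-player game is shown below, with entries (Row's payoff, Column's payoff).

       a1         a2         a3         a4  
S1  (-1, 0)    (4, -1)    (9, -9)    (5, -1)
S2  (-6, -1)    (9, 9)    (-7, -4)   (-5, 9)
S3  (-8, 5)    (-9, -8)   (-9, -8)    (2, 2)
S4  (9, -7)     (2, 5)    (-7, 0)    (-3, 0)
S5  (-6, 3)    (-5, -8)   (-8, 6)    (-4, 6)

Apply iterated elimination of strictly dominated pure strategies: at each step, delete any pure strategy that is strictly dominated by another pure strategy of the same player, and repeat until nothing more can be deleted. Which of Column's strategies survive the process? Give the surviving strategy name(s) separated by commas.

a1, a2, a4

For Row, S1 strictly dominates S3 on the remaining columns (a1: -1>-8, a2: 4>-9, a3: 9>-9, a4: 5>2); eliminate S3.
Row's strategy S5 is strictly dominated by S1 (a1: -1>-6, a2: 4>-5, a3: 9>-8, a4: 5>-4) and is removed.
Column's strategy a3 is strictly dominated by a2 (S1: -1>-9, S2: 9>-4, S4: 5>0) and is removed.
Among the remaining strategies, none is strictly dominated by another pure strategy of the same player, so the elimination stops.
Surviving strategies — Row: {S1, S2, S4}; Column: {a1, a2, a4}.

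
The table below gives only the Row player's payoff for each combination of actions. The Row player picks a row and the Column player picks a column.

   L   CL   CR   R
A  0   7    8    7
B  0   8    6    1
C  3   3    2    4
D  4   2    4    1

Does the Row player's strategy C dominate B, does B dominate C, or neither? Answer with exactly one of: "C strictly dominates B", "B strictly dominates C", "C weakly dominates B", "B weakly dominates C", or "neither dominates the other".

neither dominates the other

Compare C to B across each choice by the Column player: L: 3>0, CL: 3<8, CR: 2<6, R: 4>1.
C does better at L, R but worse at CL, CR; neither strategy dominates the other.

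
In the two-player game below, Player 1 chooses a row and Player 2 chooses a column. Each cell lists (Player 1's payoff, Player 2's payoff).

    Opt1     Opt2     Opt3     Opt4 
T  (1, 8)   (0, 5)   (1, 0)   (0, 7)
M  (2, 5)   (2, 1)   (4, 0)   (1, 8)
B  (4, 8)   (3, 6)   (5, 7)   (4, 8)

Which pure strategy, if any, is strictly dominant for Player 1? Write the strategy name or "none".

B

B vs T: Opt1: 4>1, Opt2: 3>0, Opt3: 5>1, Opt4: 4>0.
B vs M: Opt1: 4>2, Opt2: 3>2, Opt3: 5>4, Opt4: 4>1.
B strictly beats every other strategy against every opponent action, so it is strictly dominant.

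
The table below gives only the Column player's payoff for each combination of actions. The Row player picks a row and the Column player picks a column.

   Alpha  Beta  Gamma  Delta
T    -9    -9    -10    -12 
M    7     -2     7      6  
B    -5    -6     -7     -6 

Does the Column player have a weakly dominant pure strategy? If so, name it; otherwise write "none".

Alpha vs Beta: T: -9=-9, M: 7>-2, B: -5>-6.
Alpha vs Gamma: T: -9>-10, M: 7=7, B: -5>-7.
Alpha vs Delta: T: -9>-12, M: 7>6, B: -5>-6.
Alpha is at least as good as every other strategy against every opponent action, so it is weakly dominant.

Alpha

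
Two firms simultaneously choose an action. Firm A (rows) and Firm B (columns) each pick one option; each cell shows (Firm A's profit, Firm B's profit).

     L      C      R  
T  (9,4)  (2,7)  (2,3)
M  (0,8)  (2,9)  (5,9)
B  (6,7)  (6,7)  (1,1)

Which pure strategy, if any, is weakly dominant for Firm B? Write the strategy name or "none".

C

C vs L: T: 7>4, M: 9>8, B: 7=7.
C vs R: T: 7>3, M: 9=9, B: 7>1.
C is at least as good as every other strategy against every opponent action, so it is weakly dominant.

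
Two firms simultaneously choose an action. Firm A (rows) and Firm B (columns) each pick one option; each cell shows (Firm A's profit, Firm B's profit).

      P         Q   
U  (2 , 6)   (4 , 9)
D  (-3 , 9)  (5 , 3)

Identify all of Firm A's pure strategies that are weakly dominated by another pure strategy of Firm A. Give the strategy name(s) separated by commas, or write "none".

none

U is not dominated — it holds its own against D at P (2>-3).
Nothing dominates D: U at Q (5>4).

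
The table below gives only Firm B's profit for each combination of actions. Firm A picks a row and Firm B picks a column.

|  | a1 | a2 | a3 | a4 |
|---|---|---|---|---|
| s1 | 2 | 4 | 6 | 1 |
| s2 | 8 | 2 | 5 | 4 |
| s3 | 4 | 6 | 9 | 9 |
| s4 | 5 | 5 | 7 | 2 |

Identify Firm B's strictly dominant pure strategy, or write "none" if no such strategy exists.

none

a1 fails to dominate a2 at s1 (2<4).
a2 fails to dominate a1 at s2 (2<8).
a3 fails to dominate a1 at s2 (5<8).
a4 fails to dominate a1 at s1 (1<2).
No single strategy dominates all the others.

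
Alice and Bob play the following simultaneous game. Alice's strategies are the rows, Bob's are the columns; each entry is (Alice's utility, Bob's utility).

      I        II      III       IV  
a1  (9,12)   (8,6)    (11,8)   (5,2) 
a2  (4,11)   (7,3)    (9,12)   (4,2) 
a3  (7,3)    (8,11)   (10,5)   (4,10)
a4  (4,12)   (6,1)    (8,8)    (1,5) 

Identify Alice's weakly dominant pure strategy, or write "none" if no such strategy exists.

a1 vs a2: I: 9>4, II: 8>7, III: 11>9, IV: 5>4.
a1 vs a3: I: 9>7, II: 8=8, III: 11>10, IV: 5>4.
a1 vs a4: I: 9>4, II: 8>6, III: 11>8, IV: 5>1.
a1 is at least as good as every other strategy against every opponent action, so it is weakly dominant.

a1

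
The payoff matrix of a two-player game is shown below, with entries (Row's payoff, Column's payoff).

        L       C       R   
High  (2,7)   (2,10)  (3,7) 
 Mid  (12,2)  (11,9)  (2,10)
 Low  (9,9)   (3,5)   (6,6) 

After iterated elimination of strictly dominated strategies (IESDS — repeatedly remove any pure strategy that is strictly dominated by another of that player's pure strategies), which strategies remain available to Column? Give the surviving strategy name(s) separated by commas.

Row High is eliminated: Low beats it against every remaining column (L: 9>2, C: 3>2, R: 6>3).
For Column, R strictly dominates C on the remaining rows (Mid: 10>9, Low: 6>5); eliminate C.
Among the remaining strategies, none is strictly dominated by another pure strategy of the same player, so the elimination stops.
Surviving strategies — Row: {Mid, Low}; Column: {L, R}.

L, R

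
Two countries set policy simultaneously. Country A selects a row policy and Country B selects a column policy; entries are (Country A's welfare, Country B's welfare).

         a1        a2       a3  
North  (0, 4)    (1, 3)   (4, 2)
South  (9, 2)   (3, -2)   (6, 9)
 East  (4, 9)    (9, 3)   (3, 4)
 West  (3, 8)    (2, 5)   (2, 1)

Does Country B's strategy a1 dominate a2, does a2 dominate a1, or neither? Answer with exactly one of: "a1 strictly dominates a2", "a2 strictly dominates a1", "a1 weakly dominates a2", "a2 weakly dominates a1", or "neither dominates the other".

Compare a1 to a2 across each opponent action: North: 4>3, South: 2>-2, East: 9>3, West: 8>5.
Every comparison favours a1, so a1 strictly dominates a2.

a1 strictly dominates a2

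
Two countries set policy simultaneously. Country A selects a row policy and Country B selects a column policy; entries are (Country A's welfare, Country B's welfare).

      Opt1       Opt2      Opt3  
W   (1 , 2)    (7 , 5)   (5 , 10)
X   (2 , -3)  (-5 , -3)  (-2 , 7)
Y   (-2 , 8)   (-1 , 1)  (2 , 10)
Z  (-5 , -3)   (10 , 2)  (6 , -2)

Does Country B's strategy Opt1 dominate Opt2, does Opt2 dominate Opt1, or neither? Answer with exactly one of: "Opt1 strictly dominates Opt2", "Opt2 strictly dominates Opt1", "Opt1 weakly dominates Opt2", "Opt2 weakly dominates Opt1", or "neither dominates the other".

Opt1's payoffs vs Opt2's, by Country A's action — W: 2<5, X: -3=-3, Y: 8>1, Z: -3<2.
Opt1 does better at Y but worse at W, Z; neither strategy dominates the other.

neither dominates the other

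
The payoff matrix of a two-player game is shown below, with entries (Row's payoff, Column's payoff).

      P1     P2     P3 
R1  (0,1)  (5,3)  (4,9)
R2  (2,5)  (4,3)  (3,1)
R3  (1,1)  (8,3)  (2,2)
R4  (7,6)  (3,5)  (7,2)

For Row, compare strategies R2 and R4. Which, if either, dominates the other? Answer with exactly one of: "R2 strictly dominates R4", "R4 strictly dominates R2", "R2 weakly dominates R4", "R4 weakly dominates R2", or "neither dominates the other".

Compare R2 to R4 across each choice by Column: P1: 2<7, P2: 4>3, P3: 3<7.
R2 does better at P2 but worse at P1, P3; neither strategy dominates the other.

neither dominates the other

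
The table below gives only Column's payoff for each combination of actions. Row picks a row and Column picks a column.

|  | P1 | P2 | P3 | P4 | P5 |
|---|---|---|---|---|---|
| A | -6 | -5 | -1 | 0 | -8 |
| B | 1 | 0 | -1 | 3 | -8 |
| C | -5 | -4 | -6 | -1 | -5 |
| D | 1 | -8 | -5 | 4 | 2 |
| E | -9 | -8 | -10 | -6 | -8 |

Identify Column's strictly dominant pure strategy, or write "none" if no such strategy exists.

P4 vs P1: A: 0>-6, B: 3>1, C: -1>-5, D: 4>1, E: -6>-9.
P4 vs P2: A: 0>-5, B: 3>0, C: -1>-4, D: 4>-8, E: -6>-8.
P4 vs P3: A: 0>-1, B: 3>-1, C: -1>-6, D: 4>-5, E: -6>-10.
P4 vs P5: A: 0>-8, B: 3>-8, C: -1>-5, D: 4>2, E: -6>-8.
P4 strictly beats every other strategy against every opponent action, so it is strictly dominant.

P4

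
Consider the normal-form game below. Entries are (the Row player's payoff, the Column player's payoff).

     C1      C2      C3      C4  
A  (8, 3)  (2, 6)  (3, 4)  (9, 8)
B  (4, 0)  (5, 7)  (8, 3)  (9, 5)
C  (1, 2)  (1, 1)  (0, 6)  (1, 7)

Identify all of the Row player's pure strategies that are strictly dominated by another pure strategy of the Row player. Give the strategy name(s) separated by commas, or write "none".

C

Nothing dominates A: B at C1 (8>4); C at C1 (8>1).
Nothing dominates B: A at C2 (5>2); C at C1 (4>1).
C: dominated, since A does at least as well everywhere (C1: 8>1, C2: 2>1, C3: 3>0, C4: 9>1).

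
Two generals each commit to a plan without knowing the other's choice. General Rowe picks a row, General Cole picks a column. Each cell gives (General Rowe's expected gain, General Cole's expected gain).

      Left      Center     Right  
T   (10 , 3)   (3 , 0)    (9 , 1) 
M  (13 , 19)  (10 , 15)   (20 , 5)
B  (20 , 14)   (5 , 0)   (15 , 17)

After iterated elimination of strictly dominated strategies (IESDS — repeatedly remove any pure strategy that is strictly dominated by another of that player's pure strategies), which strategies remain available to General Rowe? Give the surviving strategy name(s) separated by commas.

M, B

General Rowe's strategy T is strictly dominated by M (Left: 13>10, Center: 10>3, Right: 20>9) and is removed.
General Cole's strategy Center is strictly dominated by Left (M: 19>15, B: 14>0) and is removed.
Among the remaining strategies, none is strictly dominated by another pure strategy of the same player, so the elimination stops.
Surviving strategies — General Rowe: {M, B}; General Cole: {Left, Right}.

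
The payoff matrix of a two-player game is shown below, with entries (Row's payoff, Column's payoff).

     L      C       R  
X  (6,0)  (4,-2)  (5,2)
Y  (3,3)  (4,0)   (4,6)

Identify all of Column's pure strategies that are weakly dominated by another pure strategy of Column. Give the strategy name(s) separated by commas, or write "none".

L is weakly dominated by R (X: 2>0, Y: 6>3).
L weakly dominates C — X: 0>-2, Y: 3>0.
R: no other strategy beats it everywhere (L at X (2>0); C at X (2>-2)).

L, C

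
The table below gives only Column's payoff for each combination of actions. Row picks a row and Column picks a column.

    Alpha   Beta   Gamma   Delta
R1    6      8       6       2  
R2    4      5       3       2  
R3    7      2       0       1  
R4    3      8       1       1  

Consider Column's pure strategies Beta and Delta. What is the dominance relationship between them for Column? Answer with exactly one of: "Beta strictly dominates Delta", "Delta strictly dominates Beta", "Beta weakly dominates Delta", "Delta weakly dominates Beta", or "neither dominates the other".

Beta strictly dominates Delta

Compare Beta to Delta across each opponent action: R1: 8>2, R2: 5>2, R3: 2>1, R4: 8>1.
Every comparison favours Beta, so Beta strictly dominates Delta.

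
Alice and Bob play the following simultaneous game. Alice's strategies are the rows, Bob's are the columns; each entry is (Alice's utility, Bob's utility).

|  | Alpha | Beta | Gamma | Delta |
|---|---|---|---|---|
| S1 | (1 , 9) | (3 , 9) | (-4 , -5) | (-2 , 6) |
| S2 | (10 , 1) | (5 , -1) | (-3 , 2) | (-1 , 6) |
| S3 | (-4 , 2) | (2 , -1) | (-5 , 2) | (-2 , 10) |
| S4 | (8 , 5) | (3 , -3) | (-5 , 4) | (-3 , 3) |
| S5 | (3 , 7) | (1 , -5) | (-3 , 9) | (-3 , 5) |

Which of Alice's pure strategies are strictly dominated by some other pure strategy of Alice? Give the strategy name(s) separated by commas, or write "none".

S1: dominated, since S2 does at least as well everywhere (Alpha: 10>1, Beta: 5>3, Gamma: -3>-4, Delta: -1>-2).
S2: no other strategy beats it everywhere (S1 at Alpha (10>1); S3 at Alpha (10>-4); S4 at Alpha (10>8); S5 at Alpha (10>3)).
S3: dominated, since S2 does at least as well everywhere (Alpha: 10>-4, Beta: 5>2, Gamma: -3>-5, Delta: -1>-2).
S2 strictly dominates S4 — Alpha: 10>8, Beta: 5>3, Gamma: -3>-5, Delta: -1>-3.
S5: no other strategy beats it everywhere (S1 at Alpha (3>1); S2 at Gamma (-3=-3); S3 at Alpha (3>-4); S4 at Gamma (-3>-5)).

S1, S3, S4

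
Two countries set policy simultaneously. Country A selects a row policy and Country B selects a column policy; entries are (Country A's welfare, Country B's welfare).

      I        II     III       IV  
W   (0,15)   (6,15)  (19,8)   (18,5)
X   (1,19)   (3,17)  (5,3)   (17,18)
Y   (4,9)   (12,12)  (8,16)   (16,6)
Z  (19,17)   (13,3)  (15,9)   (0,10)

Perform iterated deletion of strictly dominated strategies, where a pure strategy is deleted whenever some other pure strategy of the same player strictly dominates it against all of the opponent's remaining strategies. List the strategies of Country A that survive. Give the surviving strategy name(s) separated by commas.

Z

Column IV is eliminated: I beats it against every remaining row (W: 15>5, X: 19>18, Y: 9>6, Z: 17>10).
For Country A, Y strictly dominates X on the remaining columns (I: 4>1, II: 12>3, III: 8>5); eliminate X.
Row Y is eliminated: Z beats it against every remaining column (I: 19>4, II: 13>12, III: 15>8).
Country B's strategy III is strictly dominated by I (W: 15>8, Z: 17>9) and is removed.
Row W is eliminated: Z beats it against every remaining column (I: 19>0, II: 13>6).
For Country B, I strictly dominates II on the remaining rows (Z: 17>3); eliminate II.
Among the remaining strategies, none is strictly dominated by another pure strategy of the same player, so the elimination stops.
Surviving strategies — Country A: {Z}; Country B: {I}.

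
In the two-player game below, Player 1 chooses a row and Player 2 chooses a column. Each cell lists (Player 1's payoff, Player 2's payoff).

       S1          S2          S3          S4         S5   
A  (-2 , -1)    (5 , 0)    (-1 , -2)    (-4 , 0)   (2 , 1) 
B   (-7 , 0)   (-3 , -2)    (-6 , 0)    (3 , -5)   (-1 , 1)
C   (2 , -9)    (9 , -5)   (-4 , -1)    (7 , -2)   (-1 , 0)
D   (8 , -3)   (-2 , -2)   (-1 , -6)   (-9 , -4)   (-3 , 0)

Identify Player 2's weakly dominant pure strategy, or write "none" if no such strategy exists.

S5

S5 vs S1: A: 1>-1, B: 1>0, C: 0>-9, D: 0>-3.
S5 vs S2: A: 1>0, B: 1>-2, C: 0>-5, D: 0>-2.
S5 vs S3: A: 1>-2, B: 1>0, C: 0>-1, D: 0>-6.
S5 vs S4: A: 1>0, B: 1>-5, C: 0>-2, D: 0>-4.
S5 is at least as good as every other strategy against every opponent action, so it is weakly dominant.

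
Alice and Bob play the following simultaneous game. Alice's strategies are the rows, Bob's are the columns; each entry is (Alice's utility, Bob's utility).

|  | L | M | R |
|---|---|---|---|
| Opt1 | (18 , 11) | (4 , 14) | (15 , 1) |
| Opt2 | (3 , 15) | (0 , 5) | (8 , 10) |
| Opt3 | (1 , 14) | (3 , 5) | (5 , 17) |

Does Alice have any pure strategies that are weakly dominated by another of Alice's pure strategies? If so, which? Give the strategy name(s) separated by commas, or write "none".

Opt2, Opt3

Opt1 is not dominated — it holds its own against Opt2 at L (18>3); Opt3 at L (18>1).
Opt2: dominated, since Opt1 does at least as well everywhere (L: 18>3, M: 4>0, R: 15>8).
Opt3: dominated, since Opt1 does at least as well everywhere (L: 18>1, M: 4>3, R: 15>5).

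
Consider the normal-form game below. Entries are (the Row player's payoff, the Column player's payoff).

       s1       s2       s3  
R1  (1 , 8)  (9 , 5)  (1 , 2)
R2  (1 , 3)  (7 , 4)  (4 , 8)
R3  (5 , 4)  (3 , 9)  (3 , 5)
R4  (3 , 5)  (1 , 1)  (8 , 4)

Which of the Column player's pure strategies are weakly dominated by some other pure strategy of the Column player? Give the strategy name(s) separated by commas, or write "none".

none

Nothing dominates s1: s2 at R1 (8>5); s3 at R1 (8>2).
s2 is not dominated — it holds its own against s1 at R2 (4>3); s3 at R1 (5>2).
s3 is not dominated — it holds its own against s1 at R2 (8>3); s2 at R2 (8>4).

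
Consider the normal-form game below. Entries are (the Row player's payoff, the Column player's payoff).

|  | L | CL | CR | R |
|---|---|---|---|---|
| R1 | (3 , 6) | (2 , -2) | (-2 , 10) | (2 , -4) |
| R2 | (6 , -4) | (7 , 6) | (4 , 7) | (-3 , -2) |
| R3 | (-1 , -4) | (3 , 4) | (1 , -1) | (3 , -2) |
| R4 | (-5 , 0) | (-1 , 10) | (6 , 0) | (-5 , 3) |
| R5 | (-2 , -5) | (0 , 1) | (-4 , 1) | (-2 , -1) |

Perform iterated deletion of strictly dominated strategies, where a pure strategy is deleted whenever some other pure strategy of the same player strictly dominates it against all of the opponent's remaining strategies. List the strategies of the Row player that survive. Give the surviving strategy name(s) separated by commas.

Row R5 is eliminated: R1 beats it against every remaining column (L: 3>-2, CL: 2>0, CR: -2>-4, R: 2>-2).
Column R is eliminated: CL beats it against every remaining row (R1: -2>-4, R2: 6>-2, R3: 4>-2, R4: 10>3).
For the Row player, R2 strictly dominates R1 on the remaining columns (L: 6>3, CL: 7>2, CR: 4>-2); eliminate R1.
Row R3 is eliminated: R2 beats it against every remaining column (L: 6>-1, CL: 7>3, CR: 4>1).
Column L is eliminated: CL beats it against every remaining row (R2: 6>-4, R4: 10>0).
Among the remaining strategies, none is strictly dominated by another pure strategy of the same player, so the elimination stops.
Surviving strategies — the Row player: {R2, R4}; the Column player: {CL, CR}.

R2, R4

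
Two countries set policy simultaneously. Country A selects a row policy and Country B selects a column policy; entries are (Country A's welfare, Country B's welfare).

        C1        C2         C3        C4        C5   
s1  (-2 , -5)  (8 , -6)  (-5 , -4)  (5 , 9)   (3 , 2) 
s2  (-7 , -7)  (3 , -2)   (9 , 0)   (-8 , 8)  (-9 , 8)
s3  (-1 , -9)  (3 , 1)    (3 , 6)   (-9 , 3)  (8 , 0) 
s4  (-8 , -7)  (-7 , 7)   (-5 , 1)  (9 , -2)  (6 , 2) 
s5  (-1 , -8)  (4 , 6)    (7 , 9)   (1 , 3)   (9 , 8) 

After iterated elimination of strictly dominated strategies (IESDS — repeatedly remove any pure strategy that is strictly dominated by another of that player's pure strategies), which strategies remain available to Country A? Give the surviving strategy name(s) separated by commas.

Country B's strategy C1 is strictly dominated by C3 (s1: -4>-5, s2: 0>-7, s3: 6>-9, s4: 1>-7, s5: 9>-8) and is removed.
Row s3 is eliminated: s5 beats it against every remaining column (C2: 4>3, C3: 7>3, C4: 1>-9, C5: 9>8).
Among the remaining strategies, none is strictly dominated by another pure strategy of the same player, so the elimination stops.
Surviving strategies — Country A: {s1, s2, s4, s5}; Country B: {C2, C3, C4, C5}.

s1, s2, s4, s5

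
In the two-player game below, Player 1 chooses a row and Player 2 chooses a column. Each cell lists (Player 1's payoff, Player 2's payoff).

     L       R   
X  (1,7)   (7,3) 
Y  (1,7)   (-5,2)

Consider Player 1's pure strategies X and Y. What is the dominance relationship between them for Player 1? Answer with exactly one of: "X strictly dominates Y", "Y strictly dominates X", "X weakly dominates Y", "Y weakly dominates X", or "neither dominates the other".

Compare X to Y across every action of Player 2: L: 1=1, R: 7>-5.
X is at least as good everywhere and strictly better somewhere (tied only at L), so X weakly but not strictly dominates Y.

X weakly dominates Y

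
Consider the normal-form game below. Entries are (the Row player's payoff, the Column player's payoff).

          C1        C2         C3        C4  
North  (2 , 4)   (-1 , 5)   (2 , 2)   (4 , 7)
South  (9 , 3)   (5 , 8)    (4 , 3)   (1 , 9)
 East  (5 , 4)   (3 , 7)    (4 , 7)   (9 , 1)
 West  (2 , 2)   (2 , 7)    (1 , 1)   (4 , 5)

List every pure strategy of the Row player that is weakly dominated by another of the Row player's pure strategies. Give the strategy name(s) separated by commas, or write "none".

North, West

North is weakly dominated by East (C1: 5>2, C2: 3>-1, C3: 4>2, C4: 9>4).
South is not dominated — it holds its own against North at C1 (9>2); East at C1 (9>5); West at C1 (9>2).
East: no other strategy beats it everywhere (North at C1 (5>2); South at C4 (9>1); West at C1 (5>2)).
West is weakly dominated by East (C1: 5>2, C2: 3>2, C3: 4>1, C4: 9>4).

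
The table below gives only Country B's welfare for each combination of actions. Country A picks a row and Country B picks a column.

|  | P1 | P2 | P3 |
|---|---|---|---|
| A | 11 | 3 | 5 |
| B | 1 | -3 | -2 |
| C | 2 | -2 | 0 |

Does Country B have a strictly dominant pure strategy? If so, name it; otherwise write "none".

P1

P1 vs P2: A: 11>3, B: 1>-3, C: 2>-2.
P1 vs P3: A: 11>5, B: 1>-2, C: 2>0.
P1 strictly beats every other strategy against every opponent action, so it is strictly dominant.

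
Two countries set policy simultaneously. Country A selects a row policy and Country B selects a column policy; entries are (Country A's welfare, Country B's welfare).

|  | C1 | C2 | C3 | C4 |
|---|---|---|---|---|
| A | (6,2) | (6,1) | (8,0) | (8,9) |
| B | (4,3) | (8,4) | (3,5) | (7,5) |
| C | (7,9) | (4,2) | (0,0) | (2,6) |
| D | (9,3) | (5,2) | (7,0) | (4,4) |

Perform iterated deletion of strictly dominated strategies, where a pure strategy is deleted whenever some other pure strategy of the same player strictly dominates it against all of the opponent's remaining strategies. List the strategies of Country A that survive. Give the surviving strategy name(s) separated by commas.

A

For Country A, D strictly dominates C on the remaining columns (C1: 9>7, C2: 5>4, C3: 7>0, C4: 4>2); eliminate C.
For Country B, C4 strictly dominates C1 on the remaining rows (A: 9>2, B: 5>3, D: 4>3); eliminate C1.
Row D is eliminated: A beats it against every remaining column (C2: 6>5, C3: 8>7, C4: 8>4).
For Country B, C4 strictly dominates C2 on the remaining rows (A: 9>1, B: 5>4); eliminate C2.
For Country A, A strictly dominates B on the remaining columns (C3: 8>3, C4: 8>7); eliminate B.
For Country B, C4 strictly dominates C3 on the remaining rows (A: 9>0); eliminate C3.
Among the remaining strategies, none is strictly dominated by another pure strategy of the same player, so the elimination stops.
Surviving strategies — Country A: {A}; Country B: {C4}.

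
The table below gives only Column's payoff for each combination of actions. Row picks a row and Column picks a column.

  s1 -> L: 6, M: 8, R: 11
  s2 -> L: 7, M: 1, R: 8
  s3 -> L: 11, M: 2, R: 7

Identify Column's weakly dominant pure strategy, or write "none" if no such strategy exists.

none

L fails to dominate M at s1 (6<8).
M fails to dominate L at s2 (1<7).
R fails to dominate L at s3 (7<11).
No single strategy dominates all the others.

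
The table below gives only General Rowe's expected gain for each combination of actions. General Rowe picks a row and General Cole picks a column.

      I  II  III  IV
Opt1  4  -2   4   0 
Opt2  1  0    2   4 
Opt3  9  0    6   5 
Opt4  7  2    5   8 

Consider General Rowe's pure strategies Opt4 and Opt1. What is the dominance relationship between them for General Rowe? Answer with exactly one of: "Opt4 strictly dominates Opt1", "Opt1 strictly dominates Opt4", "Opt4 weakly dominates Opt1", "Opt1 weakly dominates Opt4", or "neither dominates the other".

Opt4 strictly dominates Opt1

Compare Opt4 to Opt1 across each choice by General Cole: I: 7>4, II: 2>-2, III: 5>4, IV: 8>0.
Opt4 gives a strictly higher payoff against each choice by General Cole, so Opt4 strictly dominates Opt1.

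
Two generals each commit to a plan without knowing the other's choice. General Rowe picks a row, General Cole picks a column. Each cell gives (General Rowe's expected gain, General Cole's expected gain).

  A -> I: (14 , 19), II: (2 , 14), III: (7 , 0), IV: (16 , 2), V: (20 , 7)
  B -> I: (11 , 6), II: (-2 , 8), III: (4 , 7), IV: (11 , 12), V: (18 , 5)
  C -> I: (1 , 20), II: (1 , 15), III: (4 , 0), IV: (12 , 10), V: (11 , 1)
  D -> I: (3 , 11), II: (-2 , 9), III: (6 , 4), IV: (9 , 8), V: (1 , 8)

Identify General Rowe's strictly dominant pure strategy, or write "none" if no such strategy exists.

A

A vs B: I: 14>11, II: 2>-2, III: 7>4, IV: 16>11, V: 20>18.
A vs C: I: 14>1, II: 2>1, III: 7>4, IV: 16>12, V: 20>11.
A vs D: I: 14>3, II: 2>-2, III: 7>6, IV: 16>9, V: 20>1.
A strictly beats every other strategy against every opponent action, so it is strictly dominant.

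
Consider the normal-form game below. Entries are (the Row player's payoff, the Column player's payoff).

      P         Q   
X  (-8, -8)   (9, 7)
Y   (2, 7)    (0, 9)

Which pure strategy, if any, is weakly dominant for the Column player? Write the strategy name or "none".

Q

Q vs P: X: 7>-8, Y: 9>7.
Q is at least as good as every other strategy against every opponent action, so it is weakly dominant.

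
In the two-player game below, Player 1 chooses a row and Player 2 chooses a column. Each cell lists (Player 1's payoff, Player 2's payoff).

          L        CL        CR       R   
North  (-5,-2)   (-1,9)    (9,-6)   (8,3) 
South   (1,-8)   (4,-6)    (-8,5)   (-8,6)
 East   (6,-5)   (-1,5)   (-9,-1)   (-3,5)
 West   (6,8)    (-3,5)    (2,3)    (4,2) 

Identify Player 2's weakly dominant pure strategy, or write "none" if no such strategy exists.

none

L fails to dominate CL at North (-2<9).
CL fails to dominate L at West (5<8).
CR fails to dominate L at North (-6<-2).
R fails to dominate L at West (2<8).
No single strategy dominates all the others.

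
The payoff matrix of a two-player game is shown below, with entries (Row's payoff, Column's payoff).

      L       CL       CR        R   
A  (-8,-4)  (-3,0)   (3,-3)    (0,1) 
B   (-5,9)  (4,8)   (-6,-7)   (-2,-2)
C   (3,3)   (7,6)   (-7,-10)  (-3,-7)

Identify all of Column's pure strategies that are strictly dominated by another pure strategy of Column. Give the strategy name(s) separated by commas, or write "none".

L is not dominated — it holds its own against CL at B (9>8); CR at B (9>-7); R at B (9>-2).
CL: no other strategy beats it everywhere (L at A (0>-4); CR at A (0>-3); R at B (8>-2)).
CR is strictly dominated by CL (A: 0>-3, B: 8>-7, C: 6>-10).
R: no other strategy beats it everywhere (L at A (1>-4); CL at A (1>0); CR at A (1>-3)).

CR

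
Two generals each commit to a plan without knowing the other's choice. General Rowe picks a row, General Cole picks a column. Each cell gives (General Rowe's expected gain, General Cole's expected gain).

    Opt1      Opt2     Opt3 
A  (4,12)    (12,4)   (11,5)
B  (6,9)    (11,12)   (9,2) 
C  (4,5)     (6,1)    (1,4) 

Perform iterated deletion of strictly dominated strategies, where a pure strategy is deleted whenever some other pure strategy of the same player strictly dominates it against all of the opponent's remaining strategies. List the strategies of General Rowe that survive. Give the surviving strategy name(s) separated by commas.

A, B

For General Rowe, B strictly dominates C on the remaining columns (Opt1: 6>4, Opt2: 11>6, Opt3: 9>1); eliminate C.
Column Opt3 is eliminated: Opt1 beats it against every remaining row (A: 12>5, B: 9>2).
Among the remaining strategies, none is strictly dominated by another pure strategy of the same player, so the elimination stops.
Surviving strategies — General Rowe: {A, B}; General Cole: {Opt1, Opt2}.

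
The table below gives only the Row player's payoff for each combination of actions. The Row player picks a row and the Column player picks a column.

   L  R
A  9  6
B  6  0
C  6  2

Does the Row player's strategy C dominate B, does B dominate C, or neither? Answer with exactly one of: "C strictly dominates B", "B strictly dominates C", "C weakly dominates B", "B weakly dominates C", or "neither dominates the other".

C weakly dominates B

C's payoffs vs B's, by the Column player's action — L: 6=6, R: 2>0.
C is at least as good everywhere and strictly better somewhere (tied only at L), so C weakly but not strictly dominates B.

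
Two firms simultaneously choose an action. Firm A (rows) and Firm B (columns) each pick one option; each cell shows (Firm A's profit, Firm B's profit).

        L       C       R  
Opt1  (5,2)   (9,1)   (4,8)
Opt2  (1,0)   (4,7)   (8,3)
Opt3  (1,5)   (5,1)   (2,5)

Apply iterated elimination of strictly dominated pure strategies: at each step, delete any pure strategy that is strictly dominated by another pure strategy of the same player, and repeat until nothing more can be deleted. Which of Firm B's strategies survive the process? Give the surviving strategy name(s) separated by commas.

Firm A's strategy Opt3 is strictly dominated by Opt1 (L: 5>1, C: 9>5, R: 4>2) and is removed.
Firm B's strategy L is strictly dominated by R (Opt1: 8>2, Opt2: 3>0) and is removed.
Among the remaining strategies, none is strictly dominated by another pure strategy of the same player, so the elimination stops.
Surviving strategies — Firm A: {Opt1, Opt2}; Firm B: {C, R}.

C, R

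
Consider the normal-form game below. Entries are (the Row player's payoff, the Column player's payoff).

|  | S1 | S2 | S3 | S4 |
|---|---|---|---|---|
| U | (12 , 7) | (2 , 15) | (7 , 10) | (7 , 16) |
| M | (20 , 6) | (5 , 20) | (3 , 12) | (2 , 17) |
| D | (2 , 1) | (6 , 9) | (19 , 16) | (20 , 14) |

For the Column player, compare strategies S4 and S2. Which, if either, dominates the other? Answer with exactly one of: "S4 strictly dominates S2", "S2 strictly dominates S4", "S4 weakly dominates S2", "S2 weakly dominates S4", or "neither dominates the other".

neither dominates the other

S4's payoffs vs S2's, by the Row player's action — U: 16>15, M: 17<20, D: 14>9.
S4 does better at U, D but worse at M; neither strategy dominates the other.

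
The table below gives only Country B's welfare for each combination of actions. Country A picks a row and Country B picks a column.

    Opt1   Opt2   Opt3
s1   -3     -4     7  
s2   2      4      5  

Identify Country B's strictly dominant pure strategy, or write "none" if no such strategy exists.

Opt3

Opt3 vs Opt1: s1: 7>-3, s2: 5>2.
Opt3 vs Opt2: s1: 7>-4, s2: 5>4.
Opt3 strictly beats every other strategy against every opponent action, so it is strictly dominant.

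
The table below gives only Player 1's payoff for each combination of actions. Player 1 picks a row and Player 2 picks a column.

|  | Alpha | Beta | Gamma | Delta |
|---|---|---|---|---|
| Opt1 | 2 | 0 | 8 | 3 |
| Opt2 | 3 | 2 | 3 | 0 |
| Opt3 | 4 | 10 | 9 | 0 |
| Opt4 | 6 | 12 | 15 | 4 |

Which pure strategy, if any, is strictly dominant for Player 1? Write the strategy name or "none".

Opt4 vs Opt1: Alpha: 6>2, Beta: 12>0, Gamma: 15>8, Delta: 4>3.
Opt4 vs Opt2: Alpha: 6>3, Beta: 12>2, Gamma: 15>3, Delta: 4>0.
Opt4 vs Opt3: Alpha: 6>4, Beta: 12>10, Gamma: 15>9, Delta: 4>0.
Opt4 strictly beats every other strategy against every opponent action, so it is strictly dominant.

Opt4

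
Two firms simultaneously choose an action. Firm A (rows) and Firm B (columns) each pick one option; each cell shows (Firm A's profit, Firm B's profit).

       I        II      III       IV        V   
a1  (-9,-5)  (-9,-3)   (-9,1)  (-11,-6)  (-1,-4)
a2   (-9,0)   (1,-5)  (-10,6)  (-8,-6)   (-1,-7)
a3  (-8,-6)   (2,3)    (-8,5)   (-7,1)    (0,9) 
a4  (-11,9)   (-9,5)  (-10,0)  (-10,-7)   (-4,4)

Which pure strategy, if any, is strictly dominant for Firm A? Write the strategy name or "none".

a3 vs a1: I: -8>-9, II: 2>-9, III: -8>-9, IV: -7>-11, V: 0>-1.
a3 vs a2: I: -8>-9, II: 2>1, III: -8>-10, IV: -7>-8, V: 0>-1.
a3 vs a4: I: -8>-11, II: 2>-9, III: -8>-10, IV: -7>-10, V: 0>-4.
a3 strictly beats every other strategy against every opponent action, so it is strictly dominant.

a3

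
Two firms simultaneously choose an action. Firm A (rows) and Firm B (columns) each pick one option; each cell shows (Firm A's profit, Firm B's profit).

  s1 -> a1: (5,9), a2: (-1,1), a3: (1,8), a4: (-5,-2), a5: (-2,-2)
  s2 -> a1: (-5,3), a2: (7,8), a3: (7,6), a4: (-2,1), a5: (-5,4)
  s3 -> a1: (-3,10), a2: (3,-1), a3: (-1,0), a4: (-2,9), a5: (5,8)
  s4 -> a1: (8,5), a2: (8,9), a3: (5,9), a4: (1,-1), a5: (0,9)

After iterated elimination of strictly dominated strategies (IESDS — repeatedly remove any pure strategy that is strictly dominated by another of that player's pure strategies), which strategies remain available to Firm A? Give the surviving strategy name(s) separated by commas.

Row s1 is eliminated: s4 beats it against every remaining column (a1: 8>5, a2: 8>-1, a3: 5>1, a4: 1>-5, a5: 0>-2).
Column a4 is eliminated: a1 beats it against every remaining row (s2: 3>1, s3: 10>9, s4: 5>-1).
Among the remaining strategies, none is strictly dominated by another pure strategy of the same player, so the elimination stops.
Surviving strategies — Firm A: {s2, s3, s4}; Firm B: {a1, a2, a3, a5}.

s2, s3, s4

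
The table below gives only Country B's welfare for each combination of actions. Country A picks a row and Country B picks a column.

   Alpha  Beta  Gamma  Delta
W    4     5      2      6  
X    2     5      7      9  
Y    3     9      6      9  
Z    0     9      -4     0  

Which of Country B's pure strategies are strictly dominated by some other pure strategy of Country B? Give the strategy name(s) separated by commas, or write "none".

Alpha, Gamma

Alpha is strictly dominated by Beta (W: 5>4, X: 5>2, Y: 9>3, Z: 9>0).
Nothing dominates Beta: Alpha at W (5>4); Gamma at W (5>2); Delta at Y (9=9).
Gamma: dominated, since Delta does at least as well everywhere (W: 6>2, X: 9>7, Y: 9>6, Z: 0>-4).
Nothing dominates Delta: Alpha at W (6>4); Beta at W (6>5); Gamma at W (6>2).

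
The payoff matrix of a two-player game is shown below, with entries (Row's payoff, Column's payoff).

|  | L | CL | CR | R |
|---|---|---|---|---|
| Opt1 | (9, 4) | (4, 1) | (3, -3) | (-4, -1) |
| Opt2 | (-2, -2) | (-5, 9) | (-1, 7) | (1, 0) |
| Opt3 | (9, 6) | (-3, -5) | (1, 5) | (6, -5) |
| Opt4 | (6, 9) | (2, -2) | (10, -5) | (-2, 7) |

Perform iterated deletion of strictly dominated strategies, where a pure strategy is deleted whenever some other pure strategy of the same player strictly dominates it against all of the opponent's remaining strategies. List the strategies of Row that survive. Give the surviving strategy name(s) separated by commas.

Row Opt2 is eliminated: Opt3 beats it against every remaining column (L: 9>-2, CL: -3>-5, CR: 1>-1, R: 6>1).
Column's strategy CL is strictly dominated by L (Opt1: 4>1, Opt3: 6>-5, Opt4: 9>-2) and is removed.
Column CR is eliminated: L beats it against every remaining row (Opt1: 4>-3, Opt3: 6>5, Opt4: 9>-5).
Row's strategy Opt4 is strictly dominated by Opt3 (L: 9>6, R: 6>-2) and is removed.
For Column, L strictly dominates R on the remaining rows (Opt1: 4>-1, Opt3: 6>-5); eliminate R.
Among the remaining strategies, none is strictly dominated by another pure strategy of the same player, so the elimination stops.
Surviving strategies — Row: {Opt1, Opt3}; Column: {L}.

Opt1, Opt3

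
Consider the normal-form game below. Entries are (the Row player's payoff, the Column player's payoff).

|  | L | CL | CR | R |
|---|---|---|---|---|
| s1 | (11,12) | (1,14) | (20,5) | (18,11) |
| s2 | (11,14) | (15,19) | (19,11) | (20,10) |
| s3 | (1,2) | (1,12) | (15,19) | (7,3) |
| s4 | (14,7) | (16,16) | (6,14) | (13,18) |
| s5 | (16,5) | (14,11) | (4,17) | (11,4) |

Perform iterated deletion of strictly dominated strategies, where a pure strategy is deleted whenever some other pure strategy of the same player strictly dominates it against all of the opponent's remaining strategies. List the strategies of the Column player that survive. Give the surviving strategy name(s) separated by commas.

For the Row player, s2 strictly dominates s3 on the remaining columns (L: 11>1, CL: 15>1, CR: 19>15, R: 20>7); eliminate s3.
Column L is eliminated: CL beats it against every remaining row (s1: 14>12, s2: 19>14, s4: 16>7, s5: 11>5).
For the Row player, s2 strictly dominates s5 on the remaining columns (CL: 15>14, CR: 19>4, R: 20>11); eliminate s5.
The Column player's strategy CR is strictly dominated by CL (s1: 14>5, s2: 19>11, s4: 16>14) and is removed.
For the Row player, s2 strictly dominates s1 on the remaining columns (CL: 15>1, R: 20>18); eliminate s1.
Among the remaining strategies, none is strictly dominated by another pure strategy of the same player, so the elimination stops.
Surviving strategies — the Row player: {s2, s4}; the Column player: {CL, R}.

CL, R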